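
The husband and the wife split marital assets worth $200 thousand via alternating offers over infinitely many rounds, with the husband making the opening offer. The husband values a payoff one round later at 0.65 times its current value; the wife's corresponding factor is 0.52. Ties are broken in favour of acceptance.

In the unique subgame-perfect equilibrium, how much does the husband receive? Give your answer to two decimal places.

Let x be the husband's share when the husband proposes and y be the wife's share when the wife proposes.
The wife accepts iff offered ≥ 0.52·y, so x = 200 − 0.52y. Symmetrically y = 200 − 0.65x.
Substituting: x = 200 − 0.52(200 − 0.65x), giving x(1 − 0.65·0.52) = 200(1 − 0.52).
So x = 200 × 0.48 / 0.662 ≈ 145.0151, and the wife receives 200 − x ≈ 54.9849.

145.02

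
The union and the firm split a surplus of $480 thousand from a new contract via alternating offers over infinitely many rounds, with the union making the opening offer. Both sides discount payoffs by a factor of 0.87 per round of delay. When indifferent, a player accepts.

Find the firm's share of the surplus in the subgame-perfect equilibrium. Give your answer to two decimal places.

Let x be the union's share when the union proposes and y be the firm's share when the firm proposes.
The firm accepts iff offered ≥ 0.87·y, so x = 480 − 0.87y. Symmetrically y = 480 − 0.87x.
Substituting: x = 480 − 0.87(480 − 0.87x), giving x(1 − 0.87·0.87) = 480(1 − 0.87).
So x = 480 × 0.13 / 0.2431 ≈ 256.6845, and the firm receives 480 − x ≈ 223.3155.

223.32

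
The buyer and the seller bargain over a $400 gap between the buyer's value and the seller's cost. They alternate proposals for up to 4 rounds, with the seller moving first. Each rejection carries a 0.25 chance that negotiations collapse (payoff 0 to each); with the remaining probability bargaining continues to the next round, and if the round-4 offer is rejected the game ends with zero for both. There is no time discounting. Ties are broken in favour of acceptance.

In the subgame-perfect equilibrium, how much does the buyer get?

243.75

Round 4 (the buyer proposes): the seller will accept anything ≥ 0, so the buyer offers 0 and keeps 400.
Round 3 (the seller proposes): rejecting gives the buyer an expected 0.75 × 400 = 300; the seller offers that and keeps 100.
Round 2 (the buyer proposes): rejecting gives the seller an expected 0.75 × 100 = 75, so the buyer offers 75, keeping 325.
Round 1 (the seller proposes): rejecting gives the buyer an expected 0.75 × 325 = 243.75, so the seller offers 243.75, keeping 156.25.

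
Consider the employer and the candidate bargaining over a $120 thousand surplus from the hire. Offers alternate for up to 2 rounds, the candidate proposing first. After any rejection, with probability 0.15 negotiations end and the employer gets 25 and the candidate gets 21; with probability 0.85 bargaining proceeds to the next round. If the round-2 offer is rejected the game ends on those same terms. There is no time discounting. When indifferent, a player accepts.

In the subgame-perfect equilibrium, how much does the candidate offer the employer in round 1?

87.9

By backward induction:
Round 2 (the employer proposes): the candidate gets 21 if talks fail, so the employer offers 21 and keeps 99.
Round 1 (the candidate proposes): rejecting gives the employer an expected 0.85 × 99 + 0.15 × 25 = 87.9. The candidate offers 87.9 and keeps 120 − 87.9 = 32.1.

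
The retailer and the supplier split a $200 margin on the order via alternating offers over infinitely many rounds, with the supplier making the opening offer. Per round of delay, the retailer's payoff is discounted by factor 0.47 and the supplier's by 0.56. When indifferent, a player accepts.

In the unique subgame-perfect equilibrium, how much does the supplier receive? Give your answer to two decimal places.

Let x be the supplier's share when the supplier proposes and y be the retailer's share when the retailer proposes.
The retailer accepts iff offered ≥ 0.47·y, so x = 200 − 0.47y. Symmetrically y = 200 − 0.56x.
Substituting: x = 200 − 0.47(200 − 0.56x), giving x(1 − 0.56·0.47) = 200(1 − 0.47).
So x = 200 × 0.53 / 0.7368 ≈ 143.8654, and the retailer receives 200 − x ≈ 56.1346.

143.87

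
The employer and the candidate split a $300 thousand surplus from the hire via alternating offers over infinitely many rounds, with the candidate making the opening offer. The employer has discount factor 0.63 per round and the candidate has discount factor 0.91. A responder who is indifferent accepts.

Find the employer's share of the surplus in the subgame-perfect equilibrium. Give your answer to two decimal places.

39.86

When the candidate proposes, the employer accepts any offer worth at least 0.63 times what the employer would get by proposing next round; and vice versa.
This gives x = 300 − 0.63y and y = 300 − 0.91x, where x and y are each side's share when it proposes.
Hence (1 − 0.63·0.91)x = 300(1 − 0.63), i.e. 0.4267·x = 111.
x ≈ 260.1359; the employer's share is 300 − x ≈ 39.8641.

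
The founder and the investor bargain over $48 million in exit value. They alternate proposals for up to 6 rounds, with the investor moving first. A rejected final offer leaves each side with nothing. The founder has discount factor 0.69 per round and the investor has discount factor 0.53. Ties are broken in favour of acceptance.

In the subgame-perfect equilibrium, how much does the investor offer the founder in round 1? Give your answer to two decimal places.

Round 6 (the founder proposes): rejection yields 0 for the investor; the founder offers 0 and keeps 48.
Round 5 (the investor proposes): the founder can get 48 next round, worth 0.69 × 48 = 33.12 now; the investor offers that and keeps 14.88.
Round 4 (the founder proposes): the investor can get 14.88 next round, worth 0.53 × 14.88 = 7.8864 now; the founder offers that and keeps 40.1136.
Round 3 (the investor proposes): the founder can get 40.1136 next round, worth 0.69 × 40.1136 = 27.678384 now. The investor offers 27.678384 and keeps 48 − 27.678384 = 20.321616.
Round 2 (the founder proposes): the investor can get 20.321616 next round, worth 0.53 × 20.321616 = 10.77045648 now, so the founder offers 10.77045648, keeping 37.22954352.
Round 1 (the investor proposes): the founder can get 37.22954352 next round, worth 0.69 × 37.22954352 = 25.6883850288 now, so the investor offers 25.6883850288, keeping 22.3116149712.

25.69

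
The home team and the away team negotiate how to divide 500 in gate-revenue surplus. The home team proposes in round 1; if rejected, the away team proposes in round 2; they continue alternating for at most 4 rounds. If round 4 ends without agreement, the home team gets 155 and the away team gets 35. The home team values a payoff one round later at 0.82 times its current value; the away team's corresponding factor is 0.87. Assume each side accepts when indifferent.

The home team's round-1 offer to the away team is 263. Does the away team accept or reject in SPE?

Reject

Work out the away team's continuation value if the offer is rejected.
Round 4 (the away team proposes): the home team gets 155 if talks fail, so the away team offers 155 and keeps 345.
Round 3 (the home team proposes): the away team can get 345 next round, worth 0.87 × 345 = 300.15 now. The home team offers 300.15 and keeps 500 − 300.15 = 199.85.
Round 2 (the away team proposes): the home team can get 199.85 next round, worth 0.82 × 199.85 = 163.877 now, so the away team offers 163.877, keeping 336.123.
So by rejecting in round 1, the away team gets 336.123 next round, worth 0.87 × 336.123 = 292.42701 now.
Offer 263 < 292.42701, so the away team rejects.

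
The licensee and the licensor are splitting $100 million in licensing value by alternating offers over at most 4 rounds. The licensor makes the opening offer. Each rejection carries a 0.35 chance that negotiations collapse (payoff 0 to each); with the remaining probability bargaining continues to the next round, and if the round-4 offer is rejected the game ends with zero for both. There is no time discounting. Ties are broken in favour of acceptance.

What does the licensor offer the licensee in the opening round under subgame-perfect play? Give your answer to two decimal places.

Round 4 (the licensee proposes): rejection yields 0 for the licensor; the licensee offers 0 and keeps 100.
Round 3 (the licensor proposes): rejecting gives the licensee an expected 0.65 × 100 = 65. The licensor offers 65 and keeps 100 − 65 = 35.
Round 2 (the licensee proposes): rejecting gives the licensor an expected 0.65 × 35 = 22.75, so the licensee offers 22.75, keeping 77.25.
Round 1 (the licensor proposes): rejecting gives the licensee an expected 0.65 × 77.25 = 50.2125; the licensor offers that and keeps 49.7875.

50.21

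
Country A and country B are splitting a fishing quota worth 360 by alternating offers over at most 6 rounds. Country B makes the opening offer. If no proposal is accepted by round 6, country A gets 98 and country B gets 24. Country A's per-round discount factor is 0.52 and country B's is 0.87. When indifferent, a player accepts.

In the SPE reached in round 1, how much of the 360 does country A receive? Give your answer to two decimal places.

71.10

Solve by backward induction from round 6.
Round 6 (country A proposes): country B gets 24 if talks fail, so country A offers 24 and keeps 336.
Round 5 (country B proposes): country A can get 336 next round, worth 0.52 × 336 = 174.72 now, so country B offers 174.72, keeping 185.28.
Round 4 (country A proposes): country B can get 185.28 next round, worth 0.87 × 185.28 = 161.1936 now. Country A offers 161.1936 and keeps 360 − 161.1936 = 198.8064.
Round 3 (country B proposes): country A can get 198.8064 next round, worth 0.52 × 198.8064 = 103.379328 now. Country B offers 103.379328 and keeps 360 − 103.379328 = 256.620672.
Round 2 (country A proposes): country B can get 256.620672 next round, worth 0.87 × 256.620672 = 223.25998464 now, so country A offers 223.25998464, keeping 136.74001536.
Round 1 (country B proposes): country A can get 136.74001536 next round, worth 0.52 × 136.74001536 = 71.1048079872 now; country B offers that and keeps 288.8951920128.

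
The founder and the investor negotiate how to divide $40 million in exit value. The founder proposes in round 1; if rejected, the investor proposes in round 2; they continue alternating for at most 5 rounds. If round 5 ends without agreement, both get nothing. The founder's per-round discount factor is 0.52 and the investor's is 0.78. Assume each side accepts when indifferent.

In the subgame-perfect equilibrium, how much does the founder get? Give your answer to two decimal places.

18.95

Round 5 (the founder proposes): the investor will accept anything ≥ 0, so the founder offers 0 and keeps 40.
Round 4 (the investor proposes): the founder can get 40 next round, worth 0.52 × 40 = 20.8 now. The investor offers 20.8 and keeps 40 − 20.8 = 19.2.
Round 3 (the founder proposes): the investor can get 19.2 next round, worth 0.78 × 19.2 = 14.976 now, so the founder offers 14.976, keeping 25.024.
Round 2 (the investor proposes): the founder can get 25.024 next round, worth 0.52 × 25.024 = 13.01248 now. The investor offers 13.01248 and keeps 40 − 13.01248 = 26.98752.
Round 1 (the founder proposes): the investor can get 26.98752 next round, worth 0.78 × 26.98752 = 21.0502656 now, so the founder offers 21.0502656, keeping 18.9497344.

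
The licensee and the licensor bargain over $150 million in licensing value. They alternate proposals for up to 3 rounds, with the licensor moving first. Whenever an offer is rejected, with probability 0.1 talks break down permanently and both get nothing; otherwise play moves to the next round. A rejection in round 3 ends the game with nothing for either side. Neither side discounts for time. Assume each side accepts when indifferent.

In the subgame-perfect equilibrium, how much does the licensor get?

Round 3 (the licensor proposes): rejection yields 0 for the licensee; the licensor offers 0 and keeps 150.
Round 2 (the licensee proposes): rejecting gives the licensor an expected 0.9 × 150 = 135; the licensee offers that and keeps 15.
Round 1 (the licensor proposes): rejecting gives the licensee an expected 0.9 × 15 = 13.5; the licensor offers that and keeps 136.5.

136.5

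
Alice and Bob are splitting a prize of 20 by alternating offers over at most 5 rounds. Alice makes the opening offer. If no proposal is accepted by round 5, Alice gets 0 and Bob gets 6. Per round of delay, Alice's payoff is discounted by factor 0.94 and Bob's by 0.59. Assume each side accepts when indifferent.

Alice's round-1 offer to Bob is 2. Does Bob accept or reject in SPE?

Work out Bob's continuation value if the offer is rejected.
Round 5 (Alice proposes): Bob gets 6 if talks fail, so Alice offers 6 and keeps 14.
Round 4 (Bob proposes): Alice can get 14 next round, worth 0.94 × 14 = 13.16 now. Bob offers 13.16 and keeps 20 − 13.16 = 6.84.
Round 3 (Alice proposes): Bob can get 6.84 next round, worth 0.59 × 6.84 = 4.0356 now. Alice offers 4.0356 and keeps 20 − 4.0356 = 15.9644.
Round 2 (Bob proposes): Alice can get 15.9644 next round, worth 0.94 × 15.9644 = 15.006536 now. Bob offers 15.006536 and keeps 20 − 15.006536 = 4.993464.
So by rejecting in round 1, Bob gets 4.993464 next round, worth 0.59 × 4.993464 = 2.94614376 now.
Offer 2 < 2.94614376, so Bob rejects.

Reject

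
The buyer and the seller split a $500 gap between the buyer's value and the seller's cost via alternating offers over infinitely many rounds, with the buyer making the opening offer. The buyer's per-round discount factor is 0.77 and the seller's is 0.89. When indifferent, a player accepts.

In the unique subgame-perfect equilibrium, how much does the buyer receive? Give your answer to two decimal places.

174.77

When the buyer proposes, the seller accepts any offer worth at least 0.89 times what the seller would get by proposing next round; and vice versa.
This gives x = 500 − 0.89y and y = 500 − 0.77x, where x and y are each side's share when it proposes.
Hence (1 − 0.89·0.77)x = 500(1 − 0.89), i.e. 0.3147·x = 55.
x ≈ 174.7696; the seller's share is 500 − x ≈ 325.2304.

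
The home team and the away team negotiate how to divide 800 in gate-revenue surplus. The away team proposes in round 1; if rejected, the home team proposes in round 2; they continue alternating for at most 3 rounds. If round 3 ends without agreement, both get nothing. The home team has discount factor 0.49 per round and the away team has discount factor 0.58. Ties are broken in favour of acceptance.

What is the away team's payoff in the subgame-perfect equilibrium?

635.36

Round 3 (the away team proposes): rejection yields 0 for the home team; the away team offers 0 and keeps 800.
Round 2 (the home team proposes): the away team can get 800 next round, worth 0.58 × 800 = 464 now; the home team offers that and keeps 336.
Round 1 (the away team proposes): the home team can get 336 next round, worth 0.49 × 336 = 164.64 now, so the away team offers 164.64, keeping 635.36.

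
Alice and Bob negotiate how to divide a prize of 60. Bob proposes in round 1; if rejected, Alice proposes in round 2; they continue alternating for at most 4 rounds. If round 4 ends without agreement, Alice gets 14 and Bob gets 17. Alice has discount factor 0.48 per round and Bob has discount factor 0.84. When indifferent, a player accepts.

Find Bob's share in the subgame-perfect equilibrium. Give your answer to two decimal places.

Work backward from the last round.
Round 4 (Alice proposes): Bob gets 17 if talks fail, so Alice offers 17 and keeps 43.
Round 3 (Bob proposes): Alice can get 43 next round, worth 0.48 × 43 = 20.64 now; Bob offers that and keeps 39.36.
Round 2 (Alice proposes): Bob can get 39.36 next round, worth 0.84 × 39.36 = 33.0624 now; Alice offers that and keeps 26.9376.
Round 1 (Bob proposes): Alice can get 26.9376 next round, worth 0.48 × 26.9376 = 12.930048 now. Bob offers 12.930048 and keeps 60 − 12.930048 = 47.069952.

47.07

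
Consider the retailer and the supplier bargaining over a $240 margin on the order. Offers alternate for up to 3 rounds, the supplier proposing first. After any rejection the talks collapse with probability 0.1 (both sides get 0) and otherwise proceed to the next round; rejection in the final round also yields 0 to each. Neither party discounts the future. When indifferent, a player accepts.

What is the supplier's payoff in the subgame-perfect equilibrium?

218.4

Round 3 (the supplier proposes): rejection yields 0 for the retailer; the supplier offers 0 and keeps 240.
Round 2 (the retailer proposes): rejecting gives the supplier an expected 0.9 × 240 = 216. The retailer offers 216 and keeps 240 − 216 = 24.
Round 1 (the supplier proposes): rejecting gives the retailer an expected 0.9 × 24 = 21.6. The supplier offers 21.6 and keeps 240 − 21.6 = 218.4.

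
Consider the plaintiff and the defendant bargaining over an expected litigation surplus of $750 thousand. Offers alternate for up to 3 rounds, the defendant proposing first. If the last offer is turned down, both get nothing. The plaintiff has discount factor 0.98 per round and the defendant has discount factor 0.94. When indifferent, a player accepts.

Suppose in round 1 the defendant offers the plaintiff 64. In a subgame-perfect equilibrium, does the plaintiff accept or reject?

Accept

Work out the plaintiff's continuation value if the offer is rejected.
Round 3 (the defendant proposes): rejection yields 0 for the plaintiff; the defendant offers 0 and keeps 750.
Round 2 (the plaintiff proposes): the defendant can get 750 next round, worth 0.94 × 750 = 705 now. The plaintiff offers 705 and keeps 750 − 705 = 45.
So by rejecting in round 1, the plaintiff gets 45 next round, worth 0.98 × 45 = 44.1 now.
Offer 64 ≥ 44.1, so the plaintiff accepts.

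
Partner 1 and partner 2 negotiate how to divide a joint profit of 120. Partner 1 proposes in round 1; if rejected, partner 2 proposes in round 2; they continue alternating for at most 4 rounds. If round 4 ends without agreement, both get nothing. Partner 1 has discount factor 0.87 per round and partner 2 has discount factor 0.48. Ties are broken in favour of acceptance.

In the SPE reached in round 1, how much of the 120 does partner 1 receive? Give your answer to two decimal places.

88.46

Round 4 (partner 2 proposes): rejection yields 0 for partner 1; partner 2 offers 0 and keeps 120.
Round 3 (partner 1 proposes): partner 2 can get 120 next round, worth 0.48 × 120 = 57.6 now; partner 1 offers that and keeps 62.4.
Round 2 (partner 2 proposes): partner 1 can get 62.4 next round, worth 0.87 × 62.4 = 54.288 now. Partner 2 offers 54.288 and keeps 120 − 54.288 = 65.712.
Round 1 (partner 1 proposes): partner 2 can get 65.712 next round, worth 0.48 × 65.712 = 31.54176 now; partner 1 offers that and keeps 88.45824.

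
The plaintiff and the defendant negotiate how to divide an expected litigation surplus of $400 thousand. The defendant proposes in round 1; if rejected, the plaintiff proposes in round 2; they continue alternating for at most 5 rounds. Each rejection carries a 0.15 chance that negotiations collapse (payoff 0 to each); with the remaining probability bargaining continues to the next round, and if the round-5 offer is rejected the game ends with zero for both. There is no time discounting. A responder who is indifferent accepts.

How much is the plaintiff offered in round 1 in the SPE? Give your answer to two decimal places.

Round 5 (the defendant proposes): rejection yields 0 for the plaintiff; the defendant offers 0 and keeps 400.
Round 4 (the plaintiff proposes): rejecting gives the defendant an expected 0.85 × 400 = 340. The plaintiff offers 340 and keeps 400 − 340 = 60.
Round 3 (the defendant proposes): rejecting gives the plaintiff an expected 0.85 × 60 = 51, so the defendant offers 51, keeping 349.
Round 2 (the plaintiff proposes): rejecting gives the defendant an expected 0.85 × 349 = 296.65. The plaintiff offers 296.65 and keeps 400 − 296.65 = 103.35.
Round 1 (the defendant proposes): rejecting gives the plaintiff an expected 0.85 × 103.35 = 87.8475, so the defendant offers 87.8475, keeping 312.1525.

87.85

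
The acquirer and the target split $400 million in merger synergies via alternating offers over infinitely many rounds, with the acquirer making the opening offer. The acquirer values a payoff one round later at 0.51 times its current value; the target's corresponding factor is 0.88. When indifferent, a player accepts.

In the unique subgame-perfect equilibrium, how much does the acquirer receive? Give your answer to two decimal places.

87.08

When the acquirer proposes, the target accepts any offer worth at least 0.88 times what the target would get by proposing next round; and vice versa.
This gives x = 400 − 0.88y and y = 400 − 0.51x, where x and y are each side's share when it proposes.
Hence (1 − 0.88·0.51)x = 400(1 − 0.88), i.e. 0.5512·x = 48.
x ≈ 87.0827; the target's share is 400 − x ≈ 312.9173.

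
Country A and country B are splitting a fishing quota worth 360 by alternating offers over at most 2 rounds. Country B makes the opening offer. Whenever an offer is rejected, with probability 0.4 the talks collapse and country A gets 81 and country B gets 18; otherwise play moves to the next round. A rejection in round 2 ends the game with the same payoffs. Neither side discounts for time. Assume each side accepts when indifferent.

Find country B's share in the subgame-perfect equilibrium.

Round 2 (country A proposes): country B gets 18 if talks fail, so country A offers 18 and keeps 342.
Round 1 (country B proposes): rejecting gives country A an expected 0.6 × 342 + 0.4 × 81 = 237.6, so country B offers 237.6, keeping 122.4.

122.4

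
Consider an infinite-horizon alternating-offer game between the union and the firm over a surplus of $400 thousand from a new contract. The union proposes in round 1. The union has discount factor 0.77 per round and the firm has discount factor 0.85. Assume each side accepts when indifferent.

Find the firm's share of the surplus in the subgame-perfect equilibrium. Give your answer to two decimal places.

226.34

When the union proposes, the firm accepts any offer worth at least 0.85 times what the firm would get by proposing next round; and vice versa.
This gives x = 400 − 0.85y and y = 400 − 0.77x, where x and y are each side's share when it proposes.
Hence (1 − 0.85·0.77)x = 400(1 − 0.85), i.e. 0.3455·x = 60.
x ≈ 173.6614; the firm's share is 400 − x ≈ 226.3386.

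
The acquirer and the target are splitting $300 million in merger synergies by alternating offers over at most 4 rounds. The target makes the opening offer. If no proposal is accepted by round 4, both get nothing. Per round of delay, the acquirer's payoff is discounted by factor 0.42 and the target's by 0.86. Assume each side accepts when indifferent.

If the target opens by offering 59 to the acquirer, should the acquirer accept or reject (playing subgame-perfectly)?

Round 4 (the acquirer proposes): the target will accept anything ≥ 0, so the acquirer offers 0 and keeps 300.
Round 3 (the target proposes): the acquirer can get 300 next round, worth 0.42 × 300 = 126 now; the target offers that and keeps 174.
Round 2 (the acquirer proposes): the target can get 174 next round, worth 0.86 × 174 = 149.64 now; the acquirer offers that and keeps 150.36.
So by rejecting in round 1, the acquirer gets 150.36 next round, worth 0.42 × 150.36 = 63.1512 now.
Offer 59 < 63.1512, so the acquirer rejects.

Reject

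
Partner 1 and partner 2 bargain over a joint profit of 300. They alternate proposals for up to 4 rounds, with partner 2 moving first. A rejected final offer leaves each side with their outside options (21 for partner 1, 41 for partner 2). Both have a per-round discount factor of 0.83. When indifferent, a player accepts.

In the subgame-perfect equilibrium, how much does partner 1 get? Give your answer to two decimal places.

190.42

Solve by backward induction from round 4.
Round 4 (partner 1 proposes): partner 2 gets 41 if talks fail, so partner 1 offers 41 and keeps 259.
Round 3 (partner 2 proposes): partner 1 can get 259 next round, worth 0.83 × 259 = 214.97 now; partner 2 offers that and keeps 85.03.
Round 2 (partner 1 proposes): partner 2 can get 85.03 next round, worth 0.83 × 85.03 = 70.5749 now, so partner 1 offers 70.5749, keeping 229.4251.
Round 1 (partner 2 proposes): partner 1 can get 229.4251 next round, worth 0.83 × 229.4251 = 190.422833 now; partner 2 offers that and keeps 109.577167.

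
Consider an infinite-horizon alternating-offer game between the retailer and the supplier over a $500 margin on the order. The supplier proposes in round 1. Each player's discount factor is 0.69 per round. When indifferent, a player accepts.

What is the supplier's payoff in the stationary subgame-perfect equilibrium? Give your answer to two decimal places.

295.86

When the supplier proposes, the retailer accepts any offer worth at least 0.69 times what the retailer would get by proposing next round; and vice versa.
This gives x = 500 − 0.69y and y = 500 − 0.69x, where x and y are each side's share when it proposes.
Hence (1 − 0.69·0.69)x = 500(1 − 0.69), i.e. 0.5239·x = 155.
x ≈ 295.8580; the retailer's share is 500 − x ≈ 204.1420.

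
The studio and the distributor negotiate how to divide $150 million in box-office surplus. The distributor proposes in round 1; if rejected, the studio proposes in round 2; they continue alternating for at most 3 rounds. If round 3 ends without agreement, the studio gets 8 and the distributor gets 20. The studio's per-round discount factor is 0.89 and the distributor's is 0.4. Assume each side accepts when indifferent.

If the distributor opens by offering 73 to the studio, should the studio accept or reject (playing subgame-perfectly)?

Reject

Round 3 (the distributor proposes): the studio gets 8 if talks fail, so the distributor offers 8 and keeps 142.
Round 2 (the studio proposes): the distributor can get 142 next round, worth 0.4 × 142 = 56.8 now; the studio offers that and keeps 93.2.
So by rejecting in round 1, the studio gets 93.2 next round, worth 0.89 × 93.2 = 82.948 now.
Offer 73 < 82.948, so the studio rejects.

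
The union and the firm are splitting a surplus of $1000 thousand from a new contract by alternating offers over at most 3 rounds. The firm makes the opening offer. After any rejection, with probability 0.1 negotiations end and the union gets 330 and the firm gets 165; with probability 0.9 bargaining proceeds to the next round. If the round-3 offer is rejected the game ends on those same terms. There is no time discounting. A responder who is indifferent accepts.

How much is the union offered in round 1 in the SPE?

375.45

Round 3 (the firm proposes): the union gets 330 if talks fail, so the firm offers 330 and keeps 670.
Round 2 (the union proposes): rejecting gives the firm an expected 0.9 × 670 + 0.1 × 165 = 619.5. The union offers 619.5 and keeps 1000 − 619.5 = 380.5.
Round 1 (the firm proposes): rejecting gives the union an expected 0.9 × 380.5 + 0.1 × 330 = 375.45. The firm offers 375.45 and keeps 1000 − 375.45 = 624.55.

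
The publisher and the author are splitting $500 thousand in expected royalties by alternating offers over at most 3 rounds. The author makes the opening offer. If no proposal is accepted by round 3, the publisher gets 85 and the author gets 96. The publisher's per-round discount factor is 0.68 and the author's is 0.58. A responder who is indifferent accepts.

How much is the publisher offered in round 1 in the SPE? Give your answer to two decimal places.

Round 3 (the author proposes): the publisher gets 85 if talks fail, so the author offers 85 and keeps 415.
Round 2 (the publisher proposes): the author can get 415 next round, worth 0.58 × 415 = 240.7 now, so the publisher offers 240.7, keeping 259.3.
Round 1 (the author proposes): the publisher can get 259.3 next round, worth 0.68 × 259.3 = 176.324 now, so the author offers 176.324, keeping 323.676.

176.32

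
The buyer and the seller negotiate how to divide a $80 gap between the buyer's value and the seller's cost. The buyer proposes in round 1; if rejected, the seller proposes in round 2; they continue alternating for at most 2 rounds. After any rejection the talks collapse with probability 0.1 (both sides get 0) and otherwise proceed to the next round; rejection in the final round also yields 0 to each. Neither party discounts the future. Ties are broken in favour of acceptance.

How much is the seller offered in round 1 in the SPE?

72

Round 2 (the seller proposes): the buyer will accept anything ≥ 0, so the seller offers 0 and keeps 80.
Round 1 (the buyer proposes): rejecting gives the seller an expected 0.9 × 80 = 72, so the buyer offers 72, keeping 8.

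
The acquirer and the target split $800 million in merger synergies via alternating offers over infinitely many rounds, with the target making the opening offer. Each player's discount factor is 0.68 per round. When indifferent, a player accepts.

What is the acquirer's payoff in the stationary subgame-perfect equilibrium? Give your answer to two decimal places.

323.81

In a stationary SPE each proposer offers the other exactly their discounted continuation value.
If the target keeps x when proposing and the acquirer keeps y when proposing, then x = 800 − 0.68y and y = 800 − 0.68x.
Solving: x = 800(1 − 0.68) / (1 − 0.68·0.68) = 256 / 0.5376 ≈ 476.1905.
The acquirer gets 800 − 476.1905 ≈ 323.8095.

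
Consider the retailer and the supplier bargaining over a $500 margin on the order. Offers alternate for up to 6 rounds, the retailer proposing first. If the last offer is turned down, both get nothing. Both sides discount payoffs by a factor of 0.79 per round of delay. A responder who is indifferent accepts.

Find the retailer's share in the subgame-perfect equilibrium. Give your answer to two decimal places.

Round 6 (the supplier proposes): rejection yields 0 for the retailer; the supplier offers 0 and keeps 500.
Round 5 (the retailer proposes): the supplier can get 500 next round, worth 0.79 × 500 = 395 now. The retailer offers 395 and keeps 500 − 395 = 105.
Round 4 (the supplier proposes): the retailer can get 105 next round, worth 0.79 × 105 = 82.95 now, so the supplier offers 82.95, keeping 417.05.
Round 3 (the retailer proposes): the supplier can get 417.05 next round, worth 0.79 × 417.05 = 329.4695 now, so the retailer offers 329.4695, keeping 170.5305.
Round 2 (the supplier proposes): the retailer can get 170.5305 next round, worth 0.79 × 170.5305 = 134.719095 now. The supplier offers 134.719095 and keeps 500 − 134.719095 = 365.280905.
Round 1 (the retailer proposes): the supplier can get 365.280905 next round, worth 0.79 × 365.280905 = 288.57191495 now, so the retailer offers 288.57191495, keeping 211.42808505.

211.43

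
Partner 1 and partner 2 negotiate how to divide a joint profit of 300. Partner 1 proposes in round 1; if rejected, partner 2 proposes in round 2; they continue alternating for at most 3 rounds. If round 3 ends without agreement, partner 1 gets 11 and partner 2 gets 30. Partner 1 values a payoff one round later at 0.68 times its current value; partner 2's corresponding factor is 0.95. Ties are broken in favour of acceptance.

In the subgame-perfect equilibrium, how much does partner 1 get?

Solve by backward induction from round 3.
Round 3 (partner 1 proposes): partner 2 gets 30 if talks fail, so partner 1 offers 30 and keeps 270.
Round 2 (partner 2 proposes): partner 1 can get 270 next round, worth 0.68 × 270 = 183.6 now, so partner 2 offers 183.6, keeping 116.4.
Round 1 (partner 1 proposes): partner 2 can get 116.4 next round, worth 0.95 × 116.4 = 110.58 now, so partner 1 offers 110.58, keeping 189.42.

189.42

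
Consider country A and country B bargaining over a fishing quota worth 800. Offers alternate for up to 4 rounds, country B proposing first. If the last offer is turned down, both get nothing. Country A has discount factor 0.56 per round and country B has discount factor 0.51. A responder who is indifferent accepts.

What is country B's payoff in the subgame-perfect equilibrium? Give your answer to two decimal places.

Round 4 (country A proposes): rejection yields 0 for country B; country A offers 0 and keeps 800.
Round 3 (country B proposes): country A can get 800 next round, worth 0.56 × 800 = 448 now; country B offers that and keeps 352.
Round 2 (country A proposes): country B can get 352 next round, worth 0.51 × 352 = 179.52 now, so country A offers 179.52, keeping 620.48.
Round 1 (country B proposes): country A can get 620.48 next round, worth 0.56 × 620.48 = 347.4688 now; country B offers that and keeps 452.5312.

452.53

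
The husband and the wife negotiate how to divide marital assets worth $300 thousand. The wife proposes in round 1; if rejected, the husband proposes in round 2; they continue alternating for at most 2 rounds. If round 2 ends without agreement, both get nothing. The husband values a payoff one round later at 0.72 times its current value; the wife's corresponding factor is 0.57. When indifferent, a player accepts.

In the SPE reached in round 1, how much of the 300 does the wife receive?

Round 2 (the husband proposes): the wife will accept anything ≥ 0, so the husband offers 0 and keeps 300.
Round 1 (the wife proposes): the husband can get 300 next round, worth 0.72 × 300 = 216 now, so the wife offers 216, keeping 84.

84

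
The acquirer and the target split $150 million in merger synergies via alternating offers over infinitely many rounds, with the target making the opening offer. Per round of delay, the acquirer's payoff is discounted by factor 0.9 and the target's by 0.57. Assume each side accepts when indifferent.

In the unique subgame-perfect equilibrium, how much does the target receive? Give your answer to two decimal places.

When the target proposes, the acquirer accepts any offer worth at least 0.9 times what the acquirer would get by proposing next round; and vice versa.
This gives x = 150 − 0.9y and y = 150 − 0.57x, where x and y are each side's share when it proposes.
Hence (1 − 0.9·0.57)x = 150(1 − 0.9), i.e. 0.487·x = 15.
x ≈ 30.8008; the acquirer's share is 150 − x ≈ 119.1992.

30.80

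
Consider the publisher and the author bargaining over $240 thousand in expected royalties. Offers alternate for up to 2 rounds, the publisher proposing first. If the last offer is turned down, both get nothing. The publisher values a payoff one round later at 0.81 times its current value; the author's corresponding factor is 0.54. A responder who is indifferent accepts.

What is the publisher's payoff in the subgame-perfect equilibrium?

110.4

Work backward from the last round.
Round 2 (the author proposes): the publisher will accept anything ≥ 0, so the author offers 0 and keeps 240.
Round 1 (the publisher proposes): the author can get 240 next round, worth 0.54 × 240 = 129.6 now, so the publisher offers 129.6, keeping 110.4.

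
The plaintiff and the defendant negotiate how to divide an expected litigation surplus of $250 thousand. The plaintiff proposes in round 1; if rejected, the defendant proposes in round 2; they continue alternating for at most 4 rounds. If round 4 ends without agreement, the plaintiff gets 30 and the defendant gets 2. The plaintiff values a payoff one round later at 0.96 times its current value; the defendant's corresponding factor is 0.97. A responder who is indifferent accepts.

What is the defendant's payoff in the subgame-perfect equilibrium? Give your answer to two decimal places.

208.42

Round 4 (the defendant proposes): the plaintiff gets 30 if talks fail, so the defendant offers 30 and keeps 220.
Round 3 (the plaintiff proposes): the defendant can get 220 next round, worth 0.97 × 220 = 213.4 now; the plaintiff offers that and keeps 36.6.
Round 2 (the defendant proposes): the plaintiff can get 36.6 next round, worth 0.96 × 36.6 = 35.136 now, so the defendant offers 35.136, keeping 214.864.
Round 1 (the plaintiff proposes): the defendant can get 214.864 next round, worth 0.97 × 214.864 = 208.41808 now. The plaintiff offers 208.41808 and keeps 250 − 208.41808 = 41.58192.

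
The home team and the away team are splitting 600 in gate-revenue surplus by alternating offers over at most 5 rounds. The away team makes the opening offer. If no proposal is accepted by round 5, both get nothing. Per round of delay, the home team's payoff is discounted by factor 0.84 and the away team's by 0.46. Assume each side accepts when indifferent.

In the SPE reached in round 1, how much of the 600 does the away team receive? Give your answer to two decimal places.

222.68

Solve by backward induction from round 5.
Round 5 (the away team proposes): the home team will accept anything ≥ 0, so the away team offers 0 and keeps 600.
Round 4 (the home team proposes): the away team can get 600 next round, worth 0.46 × 600 = 276 now. The home team offers 276 and keeps 600 − 276 = 324.
Round 3 (the away team proposes): the home team can get 324 next round, worth 0.84 × 324 = 272.16 now. The away team offers 272.16 and keeps 600 − 272.16 = 327.84.
Round 2 (the home team proposes): the away team can get 327.84 next round, worth 0.46 × 327.84 = 150.8064 now; the home team offers that and keeps 449.1936.
Round 1 (the away team proposes): the home team can get 449.1936 next round, worth 0.84 × 449.1936 = 377.322624 now; the away team offers that and keeps 222.677376.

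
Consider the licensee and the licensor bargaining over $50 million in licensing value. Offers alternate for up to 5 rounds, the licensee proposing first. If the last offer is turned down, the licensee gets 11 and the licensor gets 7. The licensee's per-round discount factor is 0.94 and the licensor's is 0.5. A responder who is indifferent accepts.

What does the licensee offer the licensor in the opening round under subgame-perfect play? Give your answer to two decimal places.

3.75

By backward induction:
Round 5 (the licensee proposes): the licensor gets 7 if talks fail, so the licensee offers 7 and keeps 43.
Round 4 (the licensor proposes): the licensee can get 43 next round, worth 0.94 × 43 = 40.42 now. The licensor offers 40.42 and keeps 50 − 40.42 = 9.58.
Round 3 (the licensee proposes): the licensor can get 9.58 next round, worth 0.5 × 9.58 = 4.79 now; the licensee offers that and keeps 45.21.
Round 2 (the licensor proposes): the licensee can get 45.21 next round, worth 0.94 × 45.21 = 42.4974 now; the licensor offers that and keeps 7.5026.
Round 1 (the licensee proposes): the licensor can get 7.5026 next round, worth 0.5 × 7.5026 = 3.7513 now; the licensee offers that and keeps 46.2487.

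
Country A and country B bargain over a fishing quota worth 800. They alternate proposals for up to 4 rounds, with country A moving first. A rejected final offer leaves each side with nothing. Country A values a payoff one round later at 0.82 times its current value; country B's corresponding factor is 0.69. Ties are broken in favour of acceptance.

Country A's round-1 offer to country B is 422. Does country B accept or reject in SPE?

Accept

Round 4 (country B proposes): rejection yields 0 for country A; country B offers 0 and keeps 800.
Round 3 (country A proposes): country B can get 800 next round, worth 0.69 × 800 = 552 now. Country A offers 552 and keeps 800 − 552 = 248.
Round 2 (country B proposes): country A can get 248 next round, worth 0.82 × 248 = 203.36 now; country B offers that and keeps 596.64.
So by rejecting in round 1, country B gets 596.64 next round, worth 0.69 × 596.64 = 411.6816 now.
Offer 422 ≥ 411.6816, so country B accepts.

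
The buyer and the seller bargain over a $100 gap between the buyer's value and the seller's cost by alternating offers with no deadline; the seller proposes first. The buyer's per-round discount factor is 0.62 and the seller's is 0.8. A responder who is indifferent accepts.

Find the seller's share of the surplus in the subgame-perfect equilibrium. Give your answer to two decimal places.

75.40

In a stationary SPE each proposer offers the other exactly their discounted continuation value.
If the seller keeps x when proposing and the buyer keeps y when proposing, then x = 100 − 0.62y and y = 100 − 0.8x.
Solving: x = 100(1 − 0.62) / (1 − 0.8·0.62) = 38 / 0.504 ≈ 75.3968.
The buyer gets 100 − 75.3968 ≈ 24.6032.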